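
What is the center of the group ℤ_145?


Z(G) = {g ∈ G | gx = xg for all x ∈ G}
ℤ_145 is abelian, so Z(G) = G

Z(ℤ_145) = ℤ_145


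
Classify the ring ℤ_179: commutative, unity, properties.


ℤ_179 is a commutative ring with unity 1; 179 is prime, so ℤ_179 is a field (hence an integral domain)
Commutative: Yes
Integral domain: Yes
Has unity: Yes

ℤ_179: Commutative=Yes, Unity=Yes


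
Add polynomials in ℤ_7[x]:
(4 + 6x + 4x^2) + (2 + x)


Add coefficients mod 7:
x^0: 4 + 2 = 6 (mod 7)
x^1: 6 + 1 = 0 (mod 7)
x^2: 4 + 0 = 4 (mod 7)
Result: 6 + 4x^2

f + g = 6 + 4x^2


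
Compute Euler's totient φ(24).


φ(n) = count of k ∈ {1,...,n} with gcd(k,n)=1
Coprimes to 24: {1, 5, 7, 11, 13, 17, 19, 23}
Count: 8

φ(24) = 8


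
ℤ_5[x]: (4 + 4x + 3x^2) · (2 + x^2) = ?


Expand and collect like terms; reduce coefficients mod 5:
x^0: 4·2 = 8 ≡ 3 (mod 5)
x^1: 4·0 + 4·2 = 8 ≡ 3 (mod 5)
x^2: 4·1 + 4·0 + 3·2 = 10 ≡ 0 (mod 5)
x^3: 4·1 + 3·0 = 4 ≡ 4 (mod 5)
x^4: 3·1 = 3 ≡ 3 (mod 5)
Result: 3 + 3x + 4x^3 + 3x^4

f · g = 3 + 3x + 4x^3 + 3x^4


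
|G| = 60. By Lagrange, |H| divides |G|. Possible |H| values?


Lagrange's theorem: |H| divides |G|
|G| = 60
Divisors of 60: 1, 2, 3, 4, 5, 6, 10, 12, 15, 20, 30, 60

Possible subgroup orders: {1, 2, 3, 4, 5, 6, 10, 12, 15, 20, 30, 60}


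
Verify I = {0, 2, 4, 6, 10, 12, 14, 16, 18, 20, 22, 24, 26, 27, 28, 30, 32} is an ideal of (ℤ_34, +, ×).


Check ideal conditions for I = {0, 2, 4, 6, 10, 12, 14, 16, 18, 20, 22, 24, 26, 27, 28, 30, 32} in ℤ_34:
(1) I is an additive subgroup? No
(2) For r ∈ ℤ_34 and a ∈ I: r·a ∈ I? No  [counterexample: r=2, a=4, r·a mod 34 = 8 ∉ I]

No, I is not an ideal of ℤ_34


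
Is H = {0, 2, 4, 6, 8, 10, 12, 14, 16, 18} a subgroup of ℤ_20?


Subgroup test for H = {0, 2, 4, 6, 8, 10, 12, 14, 16, 18} in (ℤ_20, +):
(1) 0 ∈ H? Yes
(2) Closure: for all a,b ∈ H, (a+b) mod 20 ∈ H? Yes
(3) Inverses: for all a ∈ H, -a mod 20 ∈ H? Yes

Yes, H is a subgroup of ℤ_20


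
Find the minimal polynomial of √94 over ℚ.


√94 satisfies x² - 94 = 0, irreducible over ℚ since 94 is squarefree

Minimal polynomial: x² - 94


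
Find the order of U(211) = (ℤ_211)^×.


U(n) is the group of units mod n; |U(n)| = φ(n)
|U(211)| = φ(211) = 210

|U(211) = (ℤ_211)^×| = 210


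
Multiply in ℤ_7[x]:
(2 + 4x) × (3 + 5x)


Expand and collect like terms; reduce coefficients mod 7:
x^0: 2·3 = 6 ≡ 6 (mod 7)
x^1: 2·5 + 4·3 = 22 ≡ 1 (mod 7)
x^2: 4·5 = 20 ≡ 6 (mod 7)
Result: 6 + x + 6x^2

f · g = 6 + x + 6x^2


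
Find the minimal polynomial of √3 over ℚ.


√3 satisfies x² - 3 = 0, irreducible over ℚ since 3 is squarefree

Minimal polynomial: x² - 3


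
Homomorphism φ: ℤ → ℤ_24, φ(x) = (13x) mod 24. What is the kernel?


Kernel = preimage of identity
ker(φ) = {x ∈ ℤ : 13x ≡ 0 (mod 24)}. gcd(13,24) = 1, so 13x ≡ 0 (mod 24) ⟺ x ≡ 0 (mod 24/1 = 24). Hence ker(φ) = 24ℤ

ker(φ) = 24ℤ


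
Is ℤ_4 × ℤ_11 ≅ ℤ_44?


Comparing ℤ_4 × ℤ_11 and ℤ_44:
gcd(4,11) = 1, so ℤ_4 × ℤ_11 ≅ ℤ_44 (CRT)

Yes, ℤ_4 × ℤ_11 ≅ ℤ_44


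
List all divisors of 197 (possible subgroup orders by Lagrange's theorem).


Lagrange's theorem: |H| divides |G|
|G| = 197
Divisors of 197: 1, 197

Possible subgroup orders: {1, 197}


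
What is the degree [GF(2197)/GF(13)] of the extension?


GF(2197) = GF(13^3), so the extension degree is 3

[GF(2197)/GF(13)] = 3


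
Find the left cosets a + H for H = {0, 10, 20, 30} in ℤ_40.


H = {0, 10, 20, 30}, |H| = 4
Number of cosets = |G|/|H| = 40/4 = 10
0 + H = {0, 10, 20, 30}
1 + H = {1, 11, 21, 31}
2 + H = {2, 12, 22, 32}
3 + H = {3, 13, 23, 33}
4 + H = {4, 14, 24, 34}
5 + H = {5, 15, 25, 35}
6 + H = {6, 16, 26, 36}
7 + H = {7, 17, 27, 37}
8 + H = {8, 18, 28, 38}
9 + H = {9, 19, 29, 39}

Cosets: 0+H={0,10,20,30}; 1+H={1,11,21,31}; 2+H={2,12,22,32}; 3+H={3,13,23,33}; 4+H={4,14,24,34}; 5+H={5,15,25,35}; 6+H={6,16,26,36}; 7+H={7,17,27,37}; 8+H={8,18,28,38}; 9+H={9,19,29,39}


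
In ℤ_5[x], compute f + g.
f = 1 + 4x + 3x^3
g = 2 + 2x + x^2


Add coefficients mod 5:
x^0: 1 + 2 = 3 (mod 5)
x^1: 4 + 2 = 1 (mod 5)
x^2: 0 + 1 = 1 (mod 5)
x^3: 3 + 0 = 3 (mod 5)
Result: 3 + x + x^2 + 3x^3

f + g = 3 + x + x^2 + 3x^3


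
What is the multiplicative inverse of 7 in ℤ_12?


Use the extended Euclidean algorithm to write 1 = 7·s + 12·t; then s mod 12 is the inverse.
Euclidean algorithm:
  7 = 0·12 + 7
  12 = 1·7 + 5
  7 = 1·5 + 2
  5 = 2·2 + 1
  2 = 2·1 + 0
gcd(7,12) = 1
Back-substitution gives: 7·(-5) + 12·(3) = 1
So 7⁻¹ ≡ -5 ≡ 7 (mod 12)
Check: 7 × 7 = 49 ≡ 1 (mod 12) ✓

7⁻¹ ≡ 7 (mod 12)


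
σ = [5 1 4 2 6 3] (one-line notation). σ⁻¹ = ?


To find σ⁻¹, swap domain and range:
σ(1) = 5 → σ⁻¹(5) = 1
σ(2) = 1 → σ⁻¹(1) = 2
σ(3) = 4 → σ⁻¹(4) = 3
σ(4) = 2 → σ⁻¹(2) = 4
σ(5) = 6 → σ⁻¹(6) = 5
σ(6) = 3 → σ⁻¹(3) = 6

σ⁻¹ = [2 4 6 3 1 5]


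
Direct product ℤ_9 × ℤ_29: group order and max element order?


|ℤ_9 × ℤ_29| = 9 × 29 = 261
Max element order = lcm(9,29) = 261
Cyclic? Yes (gcd=1)

|ℤ_9×ℤ_29| = 261, max element order = 261


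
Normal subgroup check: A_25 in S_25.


H = A_25 in S_25
A_25 has index 2 in S_25, and every subgroup of index 2 is normal

Yes, normal subgroup


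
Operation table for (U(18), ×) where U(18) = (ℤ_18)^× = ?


Elements: {1, 5, 7, 11, 13, 17}
Operation: multiplication mod 18
Entry (a, b) = (a × b) mod 18

Cayley table:
   |  1 |  5 |  7 | 11 | 13 | 17
 1 |  1 |  5 |  7 | 11 | 13 | 17
 5 |  5 |  7 | 17 |  1 | 11 | 13
 7 |  7 | 17 | 13 |  5 |  1 | 11
11 | 11 |  1 |  5 | 13 | 17 |  7
13 | 13 | 11 |  1 | 17 |  7 |  5
17 | 17 | 13 | 11 |  7 |  5 |  1


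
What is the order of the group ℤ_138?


ℤ_n has n elements.

|ℤ_138| = 138


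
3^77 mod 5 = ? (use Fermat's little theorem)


Fermat's little theorem: if p is prime and gcd(a,p)=1, then a^(p-1) ≡ 1 (mod p)
p = 5 is prime, gcd(3,5) = 1
Reduce exponent: 77 mod 4 = 1
So 3^77 ≡ 3^1 (mod 5)
3^1 mod 5 = 3

3^77 ≡ 3 (mod 5)


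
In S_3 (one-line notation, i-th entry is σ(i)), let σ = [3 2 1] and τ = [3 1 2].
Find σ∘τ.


σ∘τ: apply τ first, then σ
1 →τ 3 →σ 1
2 →τ 1 →σ 3
3 →τ 2 →σ 2

σ∘τ = [1 3 2]


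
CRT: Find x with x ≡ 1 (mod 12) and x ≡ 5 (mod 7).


m₁ = 12, m₂ = 7, gcd = 1, so CRT applies. M = m₁·m₂ = 84
Let M₁ = M/m₁ = 7, M₂ = M/m₂ = 12
Find y₁ ≡ M₁⁻¹ (mod m₁): 7⁻¹ ≡ 7 (mod 12)
Find y₂ ≡ M₂⁻¹ (mod m₂): 12⁻¹ ≡ 3 (mod 7)
x = a₁·M₁·y₁ + a₂·M₂·y₂ = 1·7·7 + 5·12·3 = 229
Reduce mod 84: x ≡ 61
Check: 61 mod 12 = 1 ✓, 61 mod 7 = 5 ✓

x ≡ 61 (mod 84)


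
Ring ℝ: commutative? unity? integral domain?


ℝ is a field: commutative, has unity, every nonzero element is a unit (hence an integral domain)
Commutative: Yes
Integral domain: Yes
Has unity: Yes

ℝ: Commutative=Yes, Unity=Yes


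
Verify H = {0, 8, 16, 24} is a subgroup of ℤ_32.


Subgroup test for H = {0, 8, 16, 24} in (ℤ_32, +):
(1) 0 ∈ H? Yes
(2) Closure: for all a,b ∈ H, (a+b) mod 32 ∈ H? Yes
(3) Inverses: for all a ∈ H, -a mod 32 ∈ H? Yes

Yes, H is a subgroup of ℤ_32


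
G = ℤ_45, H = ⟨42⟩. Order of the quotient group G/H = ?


|⟨42⟩| = n / gcd(42, 45) = 45 / 3 = 15
H is normal (ℤ_45 is abelian).
|G/H| = |G| / |H| = 45 / 15 = 3

|G/H| = 3


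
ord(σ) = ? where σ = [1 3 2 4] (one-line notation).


Cycle decomposition: (2 3)
Cycle lengths: 2
Order = lcm(2) = 2

ord(σ) = 2


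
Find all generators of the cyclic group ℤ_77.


g generates ℤ_n iff gcd(g,n) = 1
Prime factors of 77: 7, 11
Generators are g ∈ {1,...,76} not divisible by any of these primes.
Generators: {1, 2, 3, 4, 5, 6, 8, 9, 10, 12, 13, 15, 16, 17, 18, 19, 20, 23, 24, 25, 26, 27, 29, 30, 31, 32, 34, 36, 37, 38, 39, 40, 41, 43, 45, 46, 47, 48, 50, 51, 52, 53, 54, 57, 58, 59, 60, 61, 62, 64, 65, 67, 68, 69, 71, 72, 73, 74, 75, 76}
Number of generators = φ(77) = 60

Generators of ℤ_77 = {1, 2, 3, 4, 5, 6, 8, 9, 10, 12, 13, 15, 16, 17, 18, 19, 20, 23, 24, 25, 26, 27, 29, 30, 31, 32, 34, 36, 37, 38, 39, 40, 41, 43, 45, 46, 47, 48, 50, 51, 52, 53, 54, 57, 58, 59, 60, 61, 62, 64, 65, 67, 68, 69, 71, 72, 73, 74, 75, 76}


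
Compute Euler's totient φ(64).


Factor n: 64 = 2^6
φ(n) = n · ∏(1 - 1/p) over distinct primes p | n
φ(64) = 64 · (1 - 1/2) = 32

φ(64) = 32


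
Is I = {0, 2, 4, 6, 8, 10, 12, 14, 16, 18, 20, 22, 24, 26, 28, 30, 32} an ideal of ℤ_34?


Check ideal conditions for I = {0, 2, 4, 6, 8, 10, 12, 14, 16, 18, 20, 22, 24, 26, 28, 30, 32} in ℤ_34:
(1) I is an additive subgroup? Yes
(2) For r ∈ ℤ_34 and a ∈ I: r·a ∈ I? Yes

Yes, I is an ideal of ℤ_34


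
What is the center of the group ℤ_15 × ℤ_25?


Z(G) = {g ∈ G | gx = xg for all x ∈ G}
Direct product of abelian groups is abelian, so Z(G) = G

Z(ℤ_15 × ℤ_25) = ℤ_15 × ℤ_25


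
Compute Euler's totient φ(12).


φ(n) = count of k ∈ {1,...,n} with gcd(k,n)=1
Coprimes to 12: {1, 5, 7, 11}
Count: 4

φ(12) = 4


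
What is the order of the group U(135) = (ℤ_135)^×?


U(n) is the group of units mod n; |U(n)| = φ(n)
|U(135)| = φ(135) = 72

|U(135) = (ℤ_135)^×| = 72


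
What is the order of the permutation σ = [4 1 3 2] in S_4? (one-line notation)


Cycle decomposition: (1 4 2)
Cycle lengths: 3
Order = lcm(3) = 3

ord(σ) = 3


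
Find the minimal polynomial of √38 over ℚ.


√38 satisfies x² - 38 = 0, irreducible over ℚ since 38 is squarefree

Minimal polynomial: x² - 38


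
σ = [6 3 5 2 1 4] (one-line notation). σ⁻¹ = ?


To find σ⁻¹, swap domain and range:
σ(1) = 6 → σ⁻¹(6) = 1
σ(2) = 3 → σ⁻¹(3) = 2
σ(3) = 5 → σ⁻¹(5) = 3
σ(4) = 2 → σ⁻¹(2) = 4
σ(5) = 1 → σ⁻¹(1) = 5
σ(6) = 4 → σ⁻¹(4) = 6

σ⁻¹ = [5 4 2 6 3 1]


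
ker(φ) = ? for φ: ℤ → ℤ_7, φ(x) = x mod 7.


Kernel = preimage of identity
ker(φ) = {x ∈ ℤ : x ≡ 0 (mod 7)} = 7ℤ = {0, ±7, ±14, ...}

ker(φ) = 7ℤ


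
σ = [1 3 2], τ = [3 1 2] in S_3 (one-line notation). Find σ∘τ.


σ∘τ: apply τ first, then σ
1 →τ 3 →σ 2
2 →τ 1 →σ 1
3 →τ 2 →σ 3

σ∘τ = [2 1 3]


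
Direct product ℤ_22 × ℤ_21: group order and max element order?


|ℤ_22 × ℤ_21| = 22 × 21 = 462
Max element order = lcm(22,21) = 462
Cyclic? Yes (gcd=1)

|ℤ_22×ℤ_21| = 462, max element order = 462


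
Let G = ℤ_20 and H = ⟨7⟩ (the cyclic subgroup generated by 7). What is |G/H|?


|⟨7⟩| = n / gcd(7, 20) = 20 / 1 = 20
H is normal (ℤ_20 is abelian).
|G/H| = |G| / |H| = 20 / 20 = 1

|G/H| = 1


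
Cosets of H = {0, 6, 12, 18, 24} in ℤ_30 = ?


H = {0, 6, 12, 18, 24}, |H| = 5
Number of cosets = |G|/|H| = 30/5 = 6
0 + H = {0, 6, 12, 18, 24}
1 + H = {1, 7, 13, 19, 25}
2 + H = {2, 8, 14, 20, 26}
3 + H = {3, 9, 15, 21, 27}
4 + H = {4, 10, 16, 22, 28}
5 + H = {5, 11, 17, 23, 29}

Cosets: 0+H={0,6,12,18,24}; 1+H={1,7,13,19,25}; 2+H={2,8,14,20,26}; 3+H={3,9,15,21,27}; 4+H={4,10,16,22,28}; 5+H={5,11,17,23,29}


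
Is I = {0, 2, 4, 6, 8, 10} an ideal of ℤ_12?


Check ideal conditions for I = {0, 2, 4, 6, 8, 10} in ℤ_12:
(1) I is an additive subgroup? Yes
(2) For r ∈ ℤ_12 and a ∈ I: r·a ∈ I? Yes

Yes, I is an ideal of ℤ_12


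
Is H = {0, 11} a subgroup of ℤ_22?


Subgroup test for H = {0, 11} in (ℤ_22, +):
(1) 0 ∈ H? Yes
(2) Closure: for all a,b ∈ H, (a+b) mod 22 ∈ H? Yes
(3) Inverses: for all a ∈ H, -a mod 22 ∈ H? Yes

Yes, H is a subgroup of ℤ_22


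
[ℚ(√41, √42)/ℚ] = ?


[ℚ(√41,√42):ℚ] = [ℚ(√41,√42):ℚ(√41)]·[ℚ(√41):ℚ] = 2·2 = 4

[ℚ(√41, √42)/ℚ] = 4


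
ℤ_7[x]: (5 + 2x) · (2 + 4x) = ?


Expand and collect like terms; reduce coefficients mod 7:
x^0: 5·2 = 10 ≡ 3 (mod 7)
x^1: 5·4 + 2·2 = 24 ≡ 3 (mod 7)
x^2: 2·4 = 8 ≡ 1 (mod 7)
Result: 3 + 3x + x^2

f · g = 3 + 3x + x^2


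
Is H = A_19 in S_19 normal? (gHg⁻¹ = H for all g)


H = A_19 in S_19
A_19 has index 2 in S_19, and every subgroup of index 2 is normal

Yes, normal subgroup


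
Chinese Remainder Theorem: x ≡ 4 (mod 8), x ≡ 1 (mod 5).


m₁ = 8, m₂ = 5, gcd = 1, so CRT applies. M = m₁·m₂ = 40
Let M₁ = M/m₁ = 5, M₂ = M/m₂ = 8
Find y₁ ≡ M₁⁻¹ (mod m₁): 5⁻¹ ≡ 5 (mod 8)
Find y₂ ≡ M₂⁻¹ (mod m₂): 8⁻¹ ≡ 2 (mod 5)
x = a₁·M₁·y₁ + a₂·M₂·y₂ = 4·5·5 + 1·8·2 = 116
Reduce mod 40: x ≡ 36
Check: 36 mod 8 = 4 ✓, 36 mod 5 = 1 ✓

x ≡ 36 (mod 40)


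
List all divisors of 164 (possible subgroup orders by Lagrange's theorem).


Lagrange's theorem: |H| divides |G|
|G| = 164
Divisors of 164: 1, 2, 4, 41, 82, 164

Possible subgroup orders: {1, 2, 4, 41, 82, 164}


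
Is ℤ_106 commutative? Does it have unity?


ℤ_106 is a commutative ring with unity 1; 106 = 2×53 is composite, so 2·53 ≡ 0 gives zero divisors (not an integral domain)
Commutative: Yes
Integral domain: No
Has unity: Yes

ℤ_106: Commutative=Yes, Unity=Yes


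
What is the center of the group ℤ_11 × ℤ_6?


Z(G) = {g ∈ G | gx = xg for all x ∈ G}
Direct product of abelian groups is abelian, so Z(G) = G

Z(ℤ_11 × ℤ_6) = ℤ_11 × ℤ_6


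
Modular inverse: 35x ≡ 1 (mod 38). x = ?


Use the extended Euclidean algorithm to write 1 = 35·s + 38·t; then s mod 38 is the inverse.
Euclidean algorithm:
  35 = 0·38 + 35
  38 = 1·35 + 3
  35 = 11·3 + 2
  3 = 1·2 + 1
  2 = 2·1 + 0
gcd(35,38) = 1
Back-substitution gives: 35·(-13) + 38·(12) = 1
So 35⁻¹ ≡ -13 ≡ 25 (mod 38)
Check: 35 × 25 = 875 ≡ 1 (mod 38) ✓

35⁻¹ ≡ 25 (mod 38)


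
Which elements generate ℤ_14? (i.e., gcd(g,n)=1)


g generates ℤ_n iff gcd(g,n) = 1
Checking each g ∈ {1,...,13}:
gcd(1,14) = 1
gcd(2,14) = 2
gcd(3,14) = 1
gcd(4,14) = 2
gcd(5,14) = 1
gcd(6,14) = 2
gcd(7,14) = 7
gcd(8,14) = 2
gcd(9,14) = 1
gcd(10,14) = 2
gcd(11,14) = 1
gcd(12,14) = 2
gcd(13,14) = 1
Generators: {1, 3, 5, 9, 11, 13}
Number of generators = φ(14) = 6

Generators of ℤ_14 = {1, 3, 5, 9, 11, 13}


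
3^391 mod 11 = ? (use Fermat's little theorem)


Fermat's little theorem: if p is prime and gcd(a,p)=1, then a^(p-1) ≡ 1 (mod p)
p = 11 is prime, gcd(3,11) = 1
Reduce exponent: 391 mod 10 = 1
So 3^391 ≡ 3^1 (mod 11)
3^1 mod 11 = 3

3^391 ≡ 3 (mod 11)


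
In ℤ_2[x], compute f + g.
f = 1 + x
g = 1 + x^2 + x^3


Add coefficients mod 2:
x^0: 1 + 1 = 0 (mod 2)
x^1: 1 + 0 = 1 (mod 2)
x^2: 0 + 1 = 1 (mod 2)
x^3: 0 + 1 = 1 (mod 2)
Result: x + x^2 + x^3

f + g = x + x^2 + x^3


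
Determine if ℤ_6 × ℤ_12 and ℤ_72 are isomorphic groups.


Comparing ℤ_6 × ℤ_12 and ℤ_72:
gcd(6,12) = 6 ≠ 1. Max element order in ℤ_6×ℤ_12 is lcm(6,12) = 12 < 72, so it has no element of order 72

No, ℤ_6 × ℤ_12 ≇ ℤ_72


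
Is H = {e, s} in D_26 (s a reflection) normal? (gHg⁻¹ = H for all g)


H = {e, s} in D_26 (s a reflection)
r·s·r⁻¹ = sr⁻² ≠ s for n ≥ 3, so {e, s} is not closed under conjugation

No, not a normal subgroup


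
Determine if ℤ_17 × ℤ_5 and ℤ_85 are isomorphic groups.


Comparing ℤ_17 × ℤ_5 and ℤ_85:
gcd(17,5) = 1, so ℤ_17 × ℤ_5 ≅ ℤ_85 (CRT)

Yes, ℤ_17 × ℤ_5 ≅ ℤ_85


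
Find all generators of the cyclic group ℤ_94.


g generates ℤ_n iff gcd(g,n) = 1
Prime factors of 94: 2, 47
Generators are g ∈ {1,...,93} not divisible by any of these primes.
Generators: {1, 3, 5, 7, 9, 11, 13, 15, 17, 19, 21, 23, 25, 27, 29, 31, 33, 35, 37, 39, 41, 43, 45, 49, 51, 53, 55, 57, 59, 61, 63, 65, 67, 69, 71, 73, 75, 77, 79, 81, 83, 85, 87, 89, 91, 93}
Number of generators = φ(94) = 46

Generators of ℤ_94 = {1, 3, 5, 7, 9, 11, 13, 15, 17, 19, 21, 23, 25, 27, 29, 31, 33, 35, 37, 39, 41, 43, 45, 49, 51, 53, 55, 57, 59, 61, 63, 65, 67, 69, 71, 73, 75, 77, 79, 81, 83, 85, 87, 89, 91, 93}


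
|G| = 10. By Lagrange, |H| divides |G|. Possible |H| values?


Lagrange's theorem: |H| divides |G|
|G| = 10
Divisors of 10: 1, 2, 5, 10

Possible subgroup orders: {1, 2, 5, 10}


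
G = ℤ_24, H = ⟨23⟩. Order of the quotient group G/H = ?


|⟨23⟩| = n / gcd(23, 24) = 24 / 1 = 24
H is normal (ℤ_24 is abelian).
|G/H| = |G| / |H| = 24 / 24 = 1

|G/H| = 1


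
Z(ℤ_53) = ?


Z(G) = {g ∈ G | gx = xg for all x ∈ G}
ℤ_53 is abelian, so Z(G) = G

Z(ℤ_53) = ℤ_53


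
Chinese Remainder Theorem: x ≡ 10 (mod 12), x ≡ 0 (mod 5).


m₁ = 12, m₂ = 5, gcd = 1, so CRT applies. M = m₁·m₂ = 60
Let M₁ = M/m₁ = 5, M₂ = M/m₂ = 12
Find y₁ ≡ M₁⁻¹ (mod m₁): 5⁻¹ ≡ 5 (mod 12)
Find y₂ ≡ M₂⁻¹ (mod m₂): 12⁻¹ ≡ 3 (mod 5)
x = a₁·M₁·y₁ + a₂·M₂·y₂ = 10·5·5 + 0·12·3 = 250
Reduce mod 60: x ≡ 10
Check: 10 mod 12 = 10 ✓, 10 mod 5 = 0 ✓

x ≡ 10 (mod 60)


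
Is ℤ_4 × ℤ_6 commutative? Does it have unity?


Direct product ring; commutative with unity (1,1); but (1,0)·(0,1) = (0,0) gives zero divisors, so not an integral domain
Commutative: Yes
Integral domain: No
Has unity: Yes

ℤ_4 × ℤ_6: Commutative=Yes, Unity=Yes


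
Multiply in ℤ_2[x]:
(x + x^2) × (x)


Expand and collect like terms; reduce coefficients mod 2:
x^0: 0·0 = 0 ≡ 0 (mod 2)
x^1: 0·1 + 1·0 = 0 ≡ 0 (mod 2)
x^2: 1·1 + 1·0 = 1 ≡ 1 (mod 2)
x^3: 1·1 = 1 ≡ 1 (mod 2)
Result: x^2 + x^3

f · g = x^2 + x^3


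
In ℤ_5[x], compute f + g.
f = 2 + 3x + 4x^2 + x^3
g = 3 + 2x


Add coefficients mod 5:
x^0: 2 + 3 = 0 (mod 5)
x^1: 3 + 2 = 0 (mod 5)
x^2: 4 + 0 = 4 (mod 5)
x^3: 1 + 0 = 1 (mod 5)
Result: 4x^2 + x^3

f + g = 4x^2 + x^3


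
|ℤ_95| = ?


ℤ_n has n elements.

|ℤ_95| = 95


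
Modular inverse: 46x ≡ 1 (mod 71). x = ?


Use the extended Euclidean algorithm to write 1 = 46·s + 71·t; then s mod 71 is the inverse.
Euclidean algorithm:
  46 = 0·71 + 46
  71 = 1·46 + 25
  46 = 1·25 + 21
  25 = 1·21 + 4
  21 = 5·4 + 1
  4 = 4·1 + 0
gcd(46,71) = 1
Back-substitution gives: 46·(17) + 71·(-11) = 1
So 46⁻¹ ≡ 17 ≡ 17 (mod 71)
Check: 46 × 17 = 782 ≡ 1 (mod 71) ✓

46⁻¹ ≡ 17 (mod 71)


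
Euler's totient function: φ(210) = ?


Factor n: 210 = 2 × 3 × 5 × 7
φ(n) = n · ∏(1 - 1/p) over distinct primes p | n
φ(210) = 210 · (1 - 1/2) · (1 - 1/3) · (1 - 1/5) · (1 - 1/7) = 48

φ(210) = 48


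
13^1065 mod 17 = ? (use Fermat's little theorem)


Fermat's little theorem: if p is prime and gcd(a,p)=1, then a^(p-1) ≡ 1 (mod p)
p = 17 is prime, gcd(13,17) = 1
Reduce exponent: 1065 mod 16 = 9
So 13^1065 ≡ 13^9 (mod 17)
13^9 mod 17 = 13

13^1065 ≡ 13 (mod 17)


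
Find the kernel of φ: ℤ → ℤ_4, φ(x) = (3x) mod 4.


Kernel = preimage of identity
ker(φ) = {x ∈ ℤ : 3x ≡ 0 (mod 4)}. gcd(3,4) = 1, so 3x ≡ 0 (mod 4) ⟺ x ≡ 0 (mod 4/1 = 4). Hence ker(φ) = 4ℤ

ker(φ) = 4ℤ


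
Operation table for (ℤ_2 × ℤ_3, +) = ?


Elements: {(0,0), (0,1), (0,2), (1,0), (1,1), (1,2)}
Operation: componentwise addition mod (2, 3)
Entry (a, b) = ((a₁+b₁) mod 2, (a₂+b₂) mod 3)

Cayley table:
      | (0,0) | (0,1) | (0,2) | (1,0) | (1,1) | (1,2)
(0,0) | (0,0) | (0,1) | (0,2) | (1,0) | (1,1) | (1,2)
(0,1) | (0,1) | (0,2) | (0,0) | (1,1) | (1,2) | (1,0)
(0,2) | (0,2) | (0,0) | (0,1) | (1,2) | (1,0) | (1,1)
(1,0) | (1,0) | (1,1) | (1,2) | (0,0) | (0,1) | (0,2)
(1,1) | (1,1) | (1,2) | (1,0) | (0,1) | (0,2) | (0,0)
(1,2) | (1,2) | (1,0) | (1,1) | (0,2) | (0,0) | (0,1)


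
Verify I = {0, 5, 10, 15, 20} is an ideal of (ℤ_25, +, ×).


Check ideal conditions for I = {0, 5, 10, 15, 20} in ℤ_25:
(1) I is an additive subgroup? Yes
(2) For r ∈ ℤ_25 and a ∈ I: r·a ∈ I? Yes

Yes, I is an ideal of ℤ_25


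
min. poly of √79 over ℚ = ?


√79 satisfies x² - 79 = 0, irreducible over ℚ since 79 is squarefree

Minimal polynomial: x² - 79


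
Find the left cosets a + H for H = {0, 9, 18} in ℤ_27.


H = {0, 9, 18}, |H| = 3
Number of cosets = |G|/|H| = 27/3 = 9
0 + H = {0, 9, 18}
1 + H = {1, 10, 19}
2 + H = {2, 11, 20}
3 + H = {3, 12, 21}
4 + H = {4, 13, 22}
5 + H = {5, 14, 23}
6 + H = {6, 15, 24}
7 + H = {7, 16, 25}
8 + H = {8, 17, 26}

Cosets: 0+H={0,9,18}; 1+H={1,10,19}; 2+H={2,11,20}; 3+H={3,12,21}; 4+H={4,13,22}; 5+H={5,14,23}; 6+H={6,15,24}; 7+H={7,16,25}; 8+H={8,17,26}


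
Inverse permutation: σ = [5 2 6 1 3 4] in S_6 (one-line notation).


To find σ⁻¹, swap domain and range:
σ(1) = 5 → σ⁻¹(5) = 1
σ(2) = 2 → σ⁻¹(2) = 2
σ(3) = 6 → σ⁻¹(6) = 3
σ(4) = 1 → σ⁻¹(1) = 4
σ(5) = 3 → σ⁻¹(3) = 5
σ(6) = 4 → σ⁻¹(4) = 6

σ⁻¹ = [4 2 5 6 1 3]


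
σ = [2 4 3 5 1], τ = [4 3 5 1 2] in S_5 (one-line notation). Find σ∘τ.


σ∘τ: apply τ first, then σ
1 →τ 4 →σ 5
2 →τ 3 →σ 3
3 →τ 5 →σ 1
4 →τ 1 →σ 2
5 →τ 2 →σ 4

σ∘τ = [5 3 1 2 4]


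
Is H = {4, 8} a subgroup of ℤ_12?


Subgroup test for H = {4, 8} in (ℤ_12, +):
(1) 0 ∈ H? No
(2) Closure: for all a,b ∈ H, (a+b) mod 12 ∈ H? No  [counterexample: 4 + 8 = 0 ∉ H]
(3) Inverses: for all a ∈ H, -a mod 12 ∈ H? Yes

No, H is not a subgroup of ℤ_12


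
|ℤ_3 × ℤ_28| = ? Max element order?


|ℤ_3 × ℤ_28| = 3 × 28 = 84
Max element order = lcm(3,28) = 84
Cyclic? Yes (gcd=1)

|ℤ_3×ℤ_28| = 84, max element order = 84


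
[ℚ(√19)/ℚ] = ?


√19 has minimal polynomial x² - 19 (irreducible over ℚ since 19 is squarefree)

[ℚ(√19)/ℚ] = 2


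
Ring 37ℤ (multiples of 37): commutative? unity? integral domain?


37ℤ is a commutative ring under +,× but has no multiplicative identity (1 ∉ 37ℤ); it has no zero divisors, but without unity it is not an integral domain
Commutative: Yes
Integral domain: No
Has unity: No

37ℤ (multiples of 37): Commutative=Yes, Unity=No


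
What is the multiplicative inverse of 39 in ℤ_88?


Use the extended Euclidean algorithm to write 1 = 39·s + 88·t; then s mod 88 is the inverse.
Euclidean algorithm:
  39 = 0·88 + 39
  88 = 2·39 + 10
  39 = 3·10 + 9
  10 = 1·9 + 1
  9 = 9·1 + 0
gcd(39,88) = 1
Back-substitution gives: 39·(-9) + 88·(4) = 1
So 39⁻¹ ≡ -9 ≡ 79 (mod 88)
Check: 39 × 79 = 3081 ≡ 1 (mod 88) ✓

39⁻¹ ≡ 79 (mod 88)


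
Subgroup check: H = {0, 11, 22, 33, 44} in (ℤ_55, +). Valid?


Subgroup test for H = {0, 11, 22, 33, 44} in (ℤ_55, +):
(1) 0 ∈ H? Yes
(2) Closure: for all a,b ∈ H, (a+b) mod 55 ∈ H? Yes
(3) Inverses: for all a ∈ H, -a mod 55 ∈ H? Yes

Yes, H is a subgroup of ℤ_55


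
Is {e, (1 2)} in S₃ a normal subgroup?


H = {e, (1 2)} in S₃
(1 3)(1 2)(1 3)⁻¹ = (2 3) ∉ {e, (1 2)}, so it is not normal

No, not a normal subgroup


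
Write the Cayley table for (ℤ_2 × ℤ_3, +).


Elements: {(0,0), (0,1), (0,2), (1,0), (1,1), (1,2)}
Operation: componentwise addition mod (2, 3)
Entry (a, b) = ((a₁+b₁) mod 2, (a₂+b₂) mod 3)

Cayley table:
      | (0,0) | (0,1) | (0,2) | (1,0) | (1,1) | (1,2)
(0,0) | (0,0) | (0,1) | (0,2) | (1,0) | (1,1) | (1,2)
(0,1) | (0,1) | (0,2) | (0,0) | (1,1) | (1,2) | (1,0)
(0,2) | (0,2) | (0,0) | (0,1) | (1,2) | (1,0) | (1,1)
(1,0) | (1,0) | (1,1) | (1,2) | (0,0) | (0,1) | (0,2)
(1,1) | (1,1) | (1,2) | (1,0) | (0,1) | (0,2) | (0,0)
(1,2) | (1,2) | (1,0) | (1,1) | (0,2) | (0,0) | (0,1)


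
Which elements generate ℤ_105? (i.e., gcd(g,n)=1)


g generates ℤ_n iff gcd(g,n) = 1
Prime factors of 105: 3, 5, 7
Generators are g ∈ {1,...,104} not divisible by any of these primes.
Generators: {1, 2, 4, 8, 11, 13, 16, 17, 19, 22, 23, 26, 29, 31, 32, 34, 37, 38, 41, 43, 44, 46, 47, 52, 53, 58, 59, 61, 62, 64, 67, 68, 71, 73, 74, 76, 79, 82, 83, 86, 88, 89, 92, 94, 97, 101, 103, 104}
Number of generators = φ(105) = 48

Generators of ℤ_105 = {1, 2, 4, 8, 11, 13, 16, 17, 19, 22, 23, 26, 29, 31, 32, 34, 37, 38, 41, 43, 44, 46, 47, 52, 53, 58, 59, 61, 62, 64, 67, 68, 71, 73, 74, 76, 79, 82, 83, 86, 88, 89, 92, 94, 97, 101, 103, 104}


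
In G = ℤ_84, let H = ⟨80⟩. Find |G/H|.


|⟨80⟩| = n / gcd(80, 84) = 84 / 4 = 21
H is normal (ℤ_84 is abelian).
|G/H| = |G| / |H| = 84 / 21 = 4

|G/H| = 4


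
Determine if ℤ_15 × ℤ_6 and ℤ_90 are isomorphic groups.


Comparing ℤ_15 × ℤ_6 and ℤ_90:
gcd(15,6) = 3 ≠ 1. Max element order in ℤ_15×ℤ_6 is lcm(15,6) = 30 < 90, so it has no element of order 90

No, ℤ_15 × ℤ_6 ≇ ℤ_90


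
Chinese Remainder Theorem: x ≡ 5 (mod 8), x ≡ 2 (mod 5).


m₁ = 8, m₂ = 5, gcd = 1, so CRT applies. M = m₁·m₂ = 40
Let M₁ = M/m₁ = 5, M₂ = M/m₂ = 8
Find y₁ ≡ M₁⁻¹ (mod m₁): 5⁻¹ ≡ 5 (mod 8)
Find y₂ ≡ M₂⁻¹ (mod m₂): 8⁻¹ ≡ 2 (mod 5)
x = a₁·M₁·y₁ + a₂·M₂·y₂ = 5·5·5 + 2·8·2 = 157
Reduce mod 40: x ≡ 37
Check: 37 mod 8 = 5 ✓, 37 mod 5 = 2 ✓

x ≡ 37 (mod 40)


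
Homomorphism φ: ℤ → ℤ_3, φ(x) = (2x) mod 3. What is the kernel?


Kernel = preimage of identity
ker(φ) = {x ∈ ℤ : 2x ≡ 0 (mod 3)}. gcd(2,3) = 1, so 2x ≡ 0 (mod 3) ⟺ x ≡ 0 (mod 3/1 = 3). Hence ker(φ) = 3ℤ

ker(φ) = 3ℤ


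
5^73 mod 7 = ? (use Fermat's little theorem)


Fermat's little theorem: if p is prime and gcd(a,p)=1, then a^(p-1) ≡ 1 (mod p)
p = 7 is prime, gcd(5,7) = 1
Reduce exponent: 73 mod 6 = 1
So 5^73 ≡ 5^1 (mod 7)
5^1 mod 7 = 5

5^73 ≡ 5 (mod 7)


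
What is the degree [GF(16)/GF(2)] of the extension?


GF(16) = GF(2^4), so the extension degree is 4

[GF(16)/GF(2)] = 4


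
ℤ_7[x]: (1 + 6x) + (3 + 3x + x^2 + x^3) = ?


Add coefficients mod 7:
x^0: 1 + 3 = 4 (mod 7)
x^1: 6 + 3 = 2 (mod 7)
x^2: 0 + 1 = 1 (mod 7)
x^3: 0 + 1 = 1 (mod 7)
Result: 4 + 2x + x^2 + x^3

f + g = 4 + 2x + x^2 + x^3


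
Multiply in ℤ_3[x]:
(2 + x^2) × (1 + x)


Expand and collect like terms; reduce coefficients mod 3:
x^0: 2·1 = 2 ≡ 2 (mod 3)
x^1: 2·1 + 0·1 = 2 ≡ 2 (mod 3)
x^2: 0·1 + 1·1 = 1 ≡ 1 (mod 3)
x^3: 1·1 = 1 ≡ 1 (mod 3)
Result: 2 + 2x + x^2 + x^3

f · g = 2 + 2x + x^2 + x^3


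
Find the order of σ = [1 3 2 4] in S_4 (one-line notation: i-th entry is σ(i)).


Cycle decomposition: (2 3)
Cycle lengths: 2
Order = lcm(2) = 2

ord(σ) = 2


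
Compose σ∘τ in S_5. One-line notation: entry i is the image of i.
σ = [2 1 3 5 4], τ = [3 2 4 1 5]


σ∘τ: apply τ first, then σ
1 →τ 3 →σ 3
2 →τ 2 →σ 1
3 →τ 4 →σ 5
4 →τ 1 →σ 2
5 →τ 5 →σ 4

σ∘τ = [3 1 5 2 4]


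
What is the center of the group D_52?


Z(G) = {g ∈ G | gx = xg for all x ∈ G}
For even n, Z(D_n) = {e, r^(n/2)}: the 180° rotation r^26 commutes with every reflection and rotation

Z(D_52) = {e, r^26}


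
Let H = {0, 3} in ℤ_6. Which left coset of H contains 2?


2 + H = {2 + h (mod 6) : h ∈ H}
2+0=2, 2+3=5

2 + H = {2, 5}


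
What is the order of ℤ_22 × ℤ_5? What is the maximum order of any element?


|ℤ_22 × ℤ_5| = 22 × 5 = 110
Max element order = lcm(22,5) = 110
Cyclic? Yes (gcd=1)

|ℤ_22×ℤ_5| = 110, max element order = 110


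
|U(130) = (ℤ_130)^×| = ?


U(n) is the group of units mod n; |U(n)| = φ(n)
|U(130)| = φ(130) = 48

|U(130) = (ℤ_130)^×| = 48


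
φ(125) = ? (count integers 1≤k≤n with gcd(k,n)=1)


Factor n: 125 = 5^3
φ(n) = n · ∏(1 - 1/p) over distinct primes p | n
φ(125) = 125 · (1 - 1/5) = 100

φ(125) = 100


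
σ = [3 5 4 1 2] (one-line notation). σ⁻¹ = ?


To find σ⁻¹, swap domain and range:
σ(1) = 3 → σ⁻¹(3) = 1
σ(2) = 5 → σ⁻¹(5) = 2
σ(3) = 4 → σ⁻¹(4) = 3
σ(4) = 1 → σ⁻¹(1) = 4
σ(5) = 2 → σ⁻¹(2) = 5

σ⁻¹ = [4 5 1 3 2]


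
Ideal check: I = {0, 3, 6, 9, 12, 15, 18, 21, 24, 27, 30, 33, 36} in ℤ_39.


Check ideal conditions for I = {0, 3, 6, 9, 12, 15, 18, 21, 24, 27, 30, 33, 36} in ℤ_39:
(1) I is an additive subgroup? Yes
(2) For r ∈ ℤ_39 and a ∈ I: r·a ∈ I? Yes

Yes, I is an ideal of ℤ_39


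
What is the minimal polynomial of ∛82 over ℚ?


∛82 satisfies x³ - 82 = 0, irreducible over ℚ (no rational root; 82 is not a perfect cube)

Minimal polynomial: x³ - 82


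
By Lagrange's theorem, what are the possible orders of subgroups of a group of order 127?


Lagrange's theorem: |H| divides |G|
|G| = 127
Divisors of 127: 1, 127

Possible subgroup orders: {1, 127}


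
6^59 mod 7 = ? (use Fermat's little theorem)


Fermat's little theorem: if p is prime and gcd(a,p)=1, then a^(p-1) ≡ 1 (mod p)
p = 7 is prime, gcd(6,7) = 1
Reduce exponent: 59 mod 6 = 5
So 6^59 ≡ 6^5 (mod 7)
6^5 mod 7 = 6

6^59 ≡ 6 (mod 7)


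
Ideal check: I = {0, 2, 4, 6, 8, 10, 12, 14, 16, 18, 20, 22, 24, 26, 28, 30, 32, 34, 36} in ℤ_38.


Check ideal conditions for I = {0, 2, 4, 6, 8, 10, 12, 14, 16, 18, 20, 22, 24, 26, 28, 30, 32, 34, 36} in ℤ_38:
(1) I is an additive subgroup? Yes
(2) For r ∈ ℤ_38 and a ∈ I: r·a ∈ I? Yes

Yes, I is an ideal of ℤ_38


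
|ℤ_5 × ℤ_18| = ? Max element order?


|ℤ_5 × ℤ_18| = 5 × 18 = 90
Max element order = lcm(5,18) = 90
Cyclic? Yes (gcd=1)

|ℤ_5×ℤ_18| = 90, max element order = 90


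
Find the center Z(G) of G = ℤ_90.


Z(G) = {g ∈ G | gx = xg for all x ∈ G}
ℤ_90 is abelian, so Z(G) = G

Z(ℤ_90) = ℤ_90


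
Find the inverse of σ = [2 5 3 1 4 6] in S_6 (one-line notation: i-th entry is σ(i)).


To find σ⁻¹, swap domain and range:
σ(1) = 2 → σ⁻¹(2) = 1
σ(2) = 5 → σ⁻¹(5) = 2
σ(3) = 3 → σ⁻¹(3) = 3
σ(4) = 1 → σ⁻¹(1) = 4
σ(5) = 4 → σ⁻¹(4) = 5
σ(6) = 6 → σ⁻¹(6) = 6

σ⁻¹ = [4 1 3 5 2 6]


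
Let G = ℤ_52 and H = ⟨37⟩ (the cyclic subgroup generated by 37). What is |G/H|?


|⟨37⟩| = n / gcd(37, 52) = 52 / 1 = 52
H is normal (ℤ_52 is abelian).
|G/H| = |G| / |H| = 52 / 52 = 1

|G/H| = 1


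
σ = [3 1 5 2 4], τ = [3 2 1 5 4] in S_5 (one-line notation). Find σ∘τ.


σ∘τ: apply τ first, then σ
1 →τ 3 →σ 5
2 →τ 2 →σ 1
3 →τ 1 →σ 3
4 →τ 5 →σ 4
5 →τ 4 →σ 2

σ∘τ = [5 1 3 4 2]


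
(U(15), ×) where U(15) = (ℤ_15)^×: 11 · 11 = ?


Operation: multiplication mod 15
11 · 11 = (a × b) mod 15 with a = 11, b = 11

11 · 11 = 1


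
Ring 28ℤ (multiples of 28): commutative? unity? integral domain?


28ℤ is a commutative ring under +,× but has no multiplicative identity (1 ∉ 28ℤ); it has no zero divisors, but without unity it is not an integral domain
Commutative: Yes
Integral domain: No
Has unity: No

28ℤ (multiples of 28): Commutative=Yes, Unity=No


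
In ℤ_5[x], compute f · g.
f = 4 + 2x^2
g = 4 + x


Expand and collect like terms; reduce coefficients mod 5:
x^0: 4·4 = 16 ≡ 1 (mod 5)
x^1: 4·1 + 0·4 = 4 ≡ 4 (mod 5)
x^2: 0·1 + 2·4 = 8 ≡ 3 (mod 5)
x^3: 2·1 = 2 ≡ 2 (mod 5)
Result: 1 + 4x + 3x^2 + 2x^3

f · g = 1 + 4x + 3x^2 + 2x^3


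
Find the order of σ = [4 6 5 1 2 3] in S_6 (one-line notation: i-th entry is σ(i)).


Cycle decomposition: (1 4) (2 6 3 5)
Cycle lengths: 2, 4
Order = lcm(2, 4) = 4

ord(σ) = 4


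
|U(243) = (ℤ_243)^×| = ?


U(n) is the group of units mod n; |U(n)| = φ(n)
|U(243)| = φ(243) = 162

|U(243) = (ℤ_243)^×| = 162


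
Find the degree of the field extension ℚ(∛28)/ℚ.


∛28 has minimal polynomial x³ - 28 (irreducible over ℚ since 28 is not a perfect cube)

[ℚ(∛28)/ℚ] = 3


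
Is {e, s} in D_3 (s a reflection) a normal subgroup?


H = {e, s} in D_3 (s a reflection)
r·s·r⁻¹ = sr⁻² ≠ s for n ≥ 3, so {e, s} is not closed under conjugation

No, not a normal subgroup


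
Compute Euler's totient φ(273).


Factor n: 273 = 3 × 7 × 13
φ(n) = n · ∏(1 - 1/p) over distinct primes p | n
φ(273) = 273 · (1 - 1/3) · (1 - 1/7) · (1 - 1/13) = 144

φ(273) = 144


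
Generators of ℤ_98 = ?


g generates ℤ_n iff gcd(g,n) = 1
Prime factors of 98: 2, 7
Generators are g ∈ {1,...,97} not divisible by any of these primes.
Generators: {1, 3, 5, 9, 11, 13, 15, 17, 19, 23, 25, 27, 29, 31, 33, 37, 39, 41, 43, 45, 47, 51, 53, 55, 57, 59, 61, 65, 67, 69, 71, 73, 75, 79, 81, 83, 85, 87, 89, 93, 95, 97}
Number of generators = φ(98) = 42

Generators of ℤ_98 = {1, 3, 5, 9, 11, 13, 15, 17, 19, 23, 25, 27, 29, 31, 33, 37, 39, 41, 43, 45, 47, 51, 53, 55, 57, 59, 61, 65, 67, 69, 71, 73, 75, 79, 81, 83, 85, 87, 89, 93, 95, 97}


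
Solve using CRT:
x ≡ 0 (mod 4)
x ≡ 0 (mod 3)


m₁ = 4, m₂ = 3, gcd = 1, so CRT applies. M = m₁·m₂ = 12
Let M₁ = M/m₁ = 3, M₂ = M/m₂ = 4
Find y₁ ≡ M₁⁻¹ (mod m₁): 3⁻¹ ≡ 3 (mod 4)
Find y₂ ≡ M₂⁻¹ (mod m₂): 4⁻¹ ≡ 1 (mod 3)
x = a₁·M₁·y₁ + a₂·M₂·y₂ = 0·3·3 + 0·4·1 = 0
Reduce mod 12: x ≡ 0
Check: 0 mod 4 = 0 ✓, 0 mod 3 = 0 ✓

x ≡ 0 (mod 12)


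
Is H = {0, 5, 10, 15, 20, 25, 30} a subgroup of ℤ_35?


Subgroup test for H = {0, 5, 10, 15, 20, 25, 30} in (ℤ_35, +):
(1) 0 ∈ H? Yes
(2) Closure: for all a,b ∈ H, (a+b) mod 35 ∈ H? Yes
(3) Inverses: for all a ∈ H, -a mod 35 ∈ H? Yes

Yes, H is a subgroup of ℤ_35


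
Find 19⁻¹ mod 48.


Use the extended Euclidean algorithm to write 1 = 19·s + 48·t; then s mod 48 is the inverse.
Euclidean algorithm:
  19 = 0·48 + 19
  48 = 2·19 + 10
  19 = 1·10 + 9
  10 = 1·9 + 1
  9 = 9·1 + 0
gcd(19,48) = 1
Back-substitution gives: 19·(-5) + 48·(2) = 1
So 19⁻¹ ≡ -5 ≡ 43 (mod 48)
Check: 19 × 43 = 817 ≡ 1 (mod 48) ✓

19⁻¹ ≡ 43 (mod 48)


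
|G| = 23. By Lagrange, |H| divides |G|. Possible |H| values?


Lagrange's theorem: |H| divides |G|
|G| = 23
Divisors of 23: 1, 23

Possible subgroup orders: {1, 23}


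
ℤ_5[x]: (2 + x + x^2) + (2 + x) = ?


Add coefficients mod 5:
x^0: 2 + 2 = 4 (mod 5)
x^1: 1 + 1 = 2 (mod 5)
x^2: 1 + 0 = 1 (mod 5)
Result: 4 + 2x + x^2

f + g = 4 + 2x + x^2


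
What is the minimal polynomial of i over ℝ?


i satisfies x² + 1 = 0, irreducible over ℝ

Minimal polynomial: x² + 1


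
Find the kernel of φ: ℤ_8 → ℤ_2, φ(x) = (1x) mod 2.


Kernel = preimage of identity
ker(φ) = {x ∈ ℤ_8 : 1x ≡ 0 (mod 2)}. Since 2 | 8, φ is well-defined. The kernel is the cyclic subgroup ⟨2⟩ of ℤ_8 (order 4), i.e. {0, 2, 4, 6}

ker(φ) = {0, 2, 4, 6}


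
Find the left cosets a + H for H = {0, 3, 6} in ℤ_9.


H = {0, 3, 6}, |H| = 3
Number of cosets = |G|/|H| = 9/3 = 3
0 + H = {0, 3, 6}
1 + H = {1, 4, 7}
2 + H = {2, 5, 8}

Cosets: 0+H={0,3,6}; 1+H={1,4,7}; 2+H={2,5,8}


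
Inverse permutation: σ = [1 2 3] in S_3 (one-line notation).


To find σ⁻¹, swap domain and range:
σ(1) = 1 → σ⁻¹(1) = 1
σ(2) = 2 → σ⁻¹(2) = 2
σ(3) = 3 → σ⁻¹(3) = 3

σ⁻¹ = [1 2 3]


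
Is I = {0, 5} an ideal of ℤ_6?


Check ideal conditions for I = {0, 5} in ℤ_6:
(1) I is an additive subgroup? No
(2) For r ∈ ℤ_6 and a ∈ I: r·a ∈ I? No  [counterexample: r=2, a=5, r·a mod 6 = 4 ∉ I]

No, I is not an ideal of ℤ_6


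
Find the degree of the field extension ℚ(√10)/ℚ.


√10 has minimal polynomial x² - 10 (irreducible over ℚ since 10 is squarefree)

[ℚ(√10)/ℚ] = 2


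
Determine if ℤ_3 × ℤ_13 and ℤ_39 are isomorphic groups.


Comparing ℤ_3 × ℤ_13 and ℤ_39:
gcd(3,13) = 1, so ℤ_3 × ℤ_13 ≅ ℤ_39 (CRT)

Yes, ℤ_3 × ℤ_13 ≅ ℤ_39


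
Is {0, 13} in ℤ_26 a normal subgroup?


H = {0, 13} in ℤ_26
ℤ_26 is abelian; every subgroup of an abelian group is normal

Yes, normal subgroup


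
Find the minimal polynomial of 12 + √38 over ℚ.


Let α = 12 + √38. Then α - 12 = √38, so (α - 12)² = 38, giving α² - 24α + 106 = 0. Degree 2 and α ∉ ℚ, so this is the minimal polynomial.

Minimal polynomial: x² - 24x + 106


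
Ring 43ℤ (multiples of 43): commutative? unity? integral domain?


43ℤ is a commutative ring under +,× but has no multiplicative identity (1 ∉ 43ℤ); it has no zero divisors, but without unity it is not an integral domain
Commutative: Yes
Integral domain: No
Has unity: No

43ℤ (multiples of 43): Commutative=Yes, Unity=No


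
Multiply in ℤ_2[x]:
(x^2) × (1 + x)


Expand and collect like terms; reduce coefficients mod 2:
x^0: 0·1 = 0 ≡ 0 (mod 2)
x^1: 0·1 + 0·1 = 0 ≡ 0 (mod 2)
x^2: 0·1 + 1·1 = 1 ≡ 1 (mod 2)
x^3: 1·1 = 1 ≡ 1 (mod 2)
Result: x^2 + x^3

f · g = x^2 + x^3


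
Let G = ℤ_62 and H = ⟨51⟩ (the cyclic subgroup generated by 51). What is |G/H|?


|⟨51⟩| = n / gcd(51, 62) = 62 / 1 = 62
H is normal (ℤ_62 is abelian).
|G/H| = |G| / |H| = 62 / 62 = 1

|G/H| = 1


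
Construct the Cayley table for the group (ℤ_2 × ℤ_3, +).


Elements: {(0,0), (0,1), (0,2), (1,0), (1,1), (1,2)}
Operation: componentwise addition mod (2, 3)
Entry (a, b) = ((a₁+b₁) mod 2, (a₂+b₂) mod 3)

Cayley table:
      | (0,0) | (0,1) | (0,2) | (1,0) | (1,1) | (1,2)
(0,0) | (0,0) | (0,1) | (0,2) | (1,0) | (1,1) | (1,2)
(0,1) | (0,1) | (0,2) | (0,0) | (1,1) | (1,2) | (1,0)
(0,2) | (0,2) | (0,0) | (0,1) | (1,2) | (1,0) | (1,1)
(1,0) | (1,0) | (1,1) | (1,2) | (0,0) | (0,1) | (0,2)
(1,1) | (1,1) | (1,2) | (1,0) | (0,1) | (0,2) | (0,0)
(1,2) | (1,2) | (1,0) | (1,1) | (0,2) | (0,0) | (0,1)


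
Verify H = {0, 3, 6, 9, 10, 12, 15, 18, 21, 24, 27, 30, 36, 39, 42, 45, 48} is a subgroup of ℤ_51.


Subgroup test for H = {0, 3, 6, 9, 10, 12, 15, 18, 21, 24, 27, 30, 36, 39, 42, 45, 48} in (ℤ_51, +):
(1) 0 ∈ H? Yes
(2) Closure: for all a,b ∈ H, (a+b) mod 51 ∈ H? No  [counterexample: 3 + 10 = 13 ∉ H]
(3) Inverses: for all a ∈ H, -a mod 51 ∈ H? No

No, H is not a subgroup of ℤ_51


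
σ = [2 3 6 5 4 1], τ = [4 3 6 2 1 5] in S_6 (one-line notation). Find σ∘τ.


σ∘τ: apply τ first, then σ
1 →τ 4 →σ 5
2 →τ 3 →σ 6
3 →τ 6 →σ 1
4 →τ 2 →σ 3
5 →τ 1 →σ 2
6 →τ 5 →σ 4

σ∘τ = [5 6 1 3 2 4]


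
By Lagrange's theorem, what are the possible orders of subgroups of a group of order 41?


Lagrange's theorem: |H| divides |G|
|G| = 41
Divisors of 41: 1, 41

Possible subgroup orders: {1, 41}


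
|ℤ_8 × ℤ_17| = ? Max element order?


|ℤ_8 × ℤ_17| = 8 × 17 = 136
Max element order = lcm(8,17) = 136
Cyclic? Yes (gcd=1)

|ℤ_8×ℤ_17| = 136, max element order = 136


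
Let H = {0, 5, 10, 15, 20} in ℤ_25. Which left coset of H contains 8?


8 + H = {8 + h (mod 25) : h ∈ H}
8+0=8, 8+5=13, 8+10=18, 8+15=23, 8+20=3
8 + H = {3, 8, 13, 18, 23} = 3 + H

8 + H = {3, 8, 13, 18, 23}


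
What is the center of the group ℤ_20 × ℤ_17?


Z(G) = {g ∈ G | gx = xg for all x ∈ G}
Direct product of abelian groups is abelian, so Z(G) = G

Z(ℤ_20 × ℤ_17) = ℤ_20 × ℤ_17


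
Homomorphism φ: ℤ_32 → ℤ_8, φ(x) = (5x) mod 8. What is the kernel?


Kernel = preimage of identity
ker(φ) = {x ∈ ℤ_32 : 5x ≡ 0 (mod 8)}. Since 8 | 32, φ is well-defined. The kernel is the cyclic subgroup ⟨8⟩ of ℤ_32 (order 4), i.e. {0, 8, 16, 24}

ker(φ) = {0, 8, 16, 24}


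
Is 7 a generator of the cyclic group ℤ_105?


g generates ℤ_n iff gcd(g, n) = 1
gcd(7, 105) = 7
Since gcd = 7 ≠ 1, ⟨7⟩ has order 15 < 105, so 7 is not a generator.

No, 7 does not generate ℤ_105


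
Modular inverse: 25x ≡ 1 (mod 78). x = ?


Use the extended Euclidean algorithm to write 1 = 25·s + 78·t; then s mod 78 is the inverse.
Euclidean algorithm:
  25 = 0·78 + 25
  78 = 3·25 + 3
  25 = 8·3 + 1
  3 = 3·1 + 0
gcd(25,78) = 1
Back-substitution gives: 25·(25) + 78·(-8) = 1
So 25⁻¹ ≡ 25 ≡ 25 (mod 78)
Check: 25 × 25 = 625 ≡ 1 (mod 78) ✓

25⁻¹ ≡ 25 (mod 78)
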